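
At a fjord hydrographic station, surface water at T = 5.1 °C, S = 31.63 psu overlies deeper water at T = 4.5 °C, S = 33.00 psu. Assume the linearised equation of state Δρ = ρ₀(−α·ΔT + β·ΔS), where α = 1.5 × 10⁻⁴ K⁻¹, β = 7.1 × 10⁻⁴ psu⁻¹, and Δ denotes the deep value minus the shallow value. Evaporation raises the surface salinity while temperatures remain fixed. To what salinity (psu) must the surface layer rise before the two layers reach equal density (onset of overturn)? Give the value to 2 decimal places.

33.13 psu

Neutral buoyancy requires −α(T_deep − T_surf) + β(S_deep − S_surf′) = 0.
S_surf′ = S_deep − (α/β)·ΔT = 33.00 − (1.5 × 10⁻⁴/7.1 × 10⁻⁴)·(-0.6) = 33.1268 psu.
Increase required: 33.1268 − 31.63 = 1.4968 psu.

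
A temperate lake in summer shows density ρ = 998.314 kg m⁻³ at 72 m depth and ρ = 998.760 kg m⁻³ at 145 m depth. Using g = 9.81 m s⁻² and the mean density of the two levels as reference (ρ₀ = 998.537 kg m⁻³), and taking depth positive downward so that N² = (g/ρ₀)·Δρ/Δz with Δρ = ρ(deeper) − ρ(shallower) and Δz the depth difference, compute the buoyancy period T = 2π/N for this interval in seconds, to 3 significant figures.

Δρ = 998.760 − 998.314 = 0.446 kg m⁻³ over Δz = 145 − 72 = 73 m.
N² = (9.81/998.537) × (0.446/73) = 6.0023 × 10⁻⁵ s⁻².
N = √(6.0023 × 10⁻⁵) = 7.7475 × 10⁻³ rad s⁻¹, so T = 2π/N = 811.00 s ≈ 811 s.

811 s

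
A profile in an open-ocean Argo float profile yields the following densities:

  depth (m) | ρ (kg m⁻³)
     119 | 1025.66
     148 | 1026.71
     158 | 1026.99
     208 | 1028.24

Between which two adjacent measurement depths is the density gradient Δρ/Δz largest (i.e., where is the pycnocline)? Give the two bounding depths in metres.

119–148 m

Compute the density gradient over each adjacent pair:
  119–148 m: Δρ/Δz = 1.05/29 = 0.036 kg m⁻⁴
  148–158 m: Δρ/Δz = 0.28/10 = 0.028 kg m⁻⁴
  158–208 m: Δρ/Δz = 1.25/50 = 0.025 kg m⁻⁴
The largest gradient is in the 119–148 m interval — the pycnocline.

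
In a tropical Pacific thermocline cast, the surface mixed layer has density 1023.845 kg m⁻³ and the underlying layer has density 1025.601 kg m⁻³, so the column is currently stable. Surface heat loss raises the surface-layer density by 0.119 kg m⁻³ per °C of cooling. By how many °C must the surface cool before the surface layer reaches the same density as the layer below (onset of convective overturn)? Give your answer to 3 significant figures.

Density deficit of the surface layer: 1025.601 − 1023.845 = 1.756 kg m⁻³.
Required change = 1.756 / 0.119 = 14.8 °C.

14.8 °C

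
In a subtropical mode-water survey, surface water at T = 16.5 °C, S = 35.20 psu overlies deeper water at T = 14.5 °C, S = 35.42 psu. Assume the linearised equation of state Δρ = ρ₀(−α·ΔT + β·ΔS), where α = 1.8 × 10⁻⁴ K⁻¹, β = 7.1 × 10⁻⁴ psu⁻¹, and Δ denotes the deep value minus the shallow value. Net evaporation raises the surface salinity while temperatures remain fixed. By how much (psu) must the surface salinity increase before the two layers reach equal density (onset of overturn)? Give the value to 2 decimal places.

Neutral buoyancy requires −α(T_deep − T_surf) + β(S_deep − S_surf′) = 0.
S_surf′ = S_deep − (α/β)·ΔT = 35.42 − (1.8 × 10⁻⁴/7.1 × 10⁻⁴)·(-2.0) = 35.9270 psu.
Increase required: 35.9270 − 35.20 = 0.7270 psu.

0.73 psu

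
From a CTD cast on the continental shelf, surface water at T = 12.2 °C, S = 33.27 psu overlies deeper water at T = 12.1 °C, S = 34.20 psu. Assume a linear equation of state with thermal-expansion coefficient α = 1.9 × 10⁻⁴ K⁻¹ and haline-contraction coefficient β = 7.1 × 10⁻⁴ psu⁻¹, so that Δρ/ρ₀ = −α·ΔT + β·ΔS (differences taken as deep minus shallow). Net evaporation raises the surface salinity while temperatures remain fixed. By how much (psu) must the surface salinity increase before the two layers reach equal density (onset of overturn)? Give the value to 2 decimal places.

0.96 psu

Neutral buoyancy requires −α(T_deep − T_surf) + β(S_deep − S_surf′) = 0.
S_surf′ = S_deep − (α/β)·ΔT = 34.20 − (1.9 × 10⁻⁴/7.1 × 10⁻⁴)·(-0.1) = 34.2268 psu.
Increase required: 34.2268 − 33.27 = 0.9568 psu.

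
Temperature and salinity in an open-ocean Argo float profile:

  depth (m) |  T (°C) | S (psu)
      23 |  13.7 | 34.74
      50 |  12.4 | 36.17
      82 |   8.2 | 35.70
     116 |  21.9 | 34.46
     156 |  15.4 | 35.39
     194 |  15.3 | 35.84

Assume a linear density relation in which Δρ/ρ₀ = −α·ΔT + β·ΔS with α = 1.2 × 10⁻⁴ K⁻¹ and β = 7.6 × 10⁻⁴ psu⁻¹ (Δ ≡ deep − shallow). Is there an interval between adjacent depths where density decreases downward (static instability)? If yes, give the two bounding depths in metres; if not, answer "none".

82–116 m

Evaluate Δρ/ρ₀ = −αΔT + βΔS across each adjacent pair:
  23–50 m: −αΔT+βΔS = −(1.2 × 10⁻⁴)(-1.3)+(7.6 × 10⁻⁴)(+1.43) = 1.2 × 10⁻³ → stable
  50–82 m: −αΔT+βΔS = −(1.2 × 10⁻⁴)(-4.2)+(7.6 × 10⁻⁴)(-0.47) = 1.5 × 10⁻⁴ → stable
  82–116 m: −αΔT+βΔS = −(1.2 × 10⁻⁴)(+13.7)+(7.6 × 10⁻⁴)(-1.24) = -2.6 × 10⁻³ → UNSTABLE
  116–156 m: −αΔT+βΔS = −(1.2 × 10⁻⁴)(-6.5)+(7.6 × 10⁻⁴)(+0.93) = 1.5 × 10⁻³ → stable
  156–194 m: −αΔT+βΔS = −(1.2 × 10⁻⁴)(-0.1)+(7.6 × 10⁻⁴)(+0.45) = 3.5 × 10⁻⁴ → stable
The 82–116 m interval has Δρ < 0: lighter water underlies denser water.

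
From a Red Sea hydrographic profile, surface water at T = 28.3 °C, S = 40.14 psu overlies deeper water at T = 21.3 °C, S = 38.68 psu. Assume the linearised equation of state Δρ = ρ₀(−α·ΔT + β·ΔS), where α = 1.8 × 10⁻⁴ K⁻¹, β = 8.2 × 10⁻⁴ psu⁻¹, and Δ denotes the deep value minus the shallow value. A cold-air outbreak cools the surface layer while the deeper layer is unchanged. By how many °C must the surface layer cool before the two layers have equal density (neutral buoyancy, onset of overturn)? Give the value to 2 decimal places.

0.35 °C

Neutral buoyancy requires Δρ = 0, i.e. −α(T_deep − T_surf′) + β(S_deep − S_surf) = 0.
T_surf′ = T_deep − (β/α)·ΔS = 21.3 − (8.2 × 10⁻⁴/1.8 × 10⁻⁴)·(-1.46) = 27.9511 °C.
Cooling required: 28.3 − (27.9511) = 0.3489 °C.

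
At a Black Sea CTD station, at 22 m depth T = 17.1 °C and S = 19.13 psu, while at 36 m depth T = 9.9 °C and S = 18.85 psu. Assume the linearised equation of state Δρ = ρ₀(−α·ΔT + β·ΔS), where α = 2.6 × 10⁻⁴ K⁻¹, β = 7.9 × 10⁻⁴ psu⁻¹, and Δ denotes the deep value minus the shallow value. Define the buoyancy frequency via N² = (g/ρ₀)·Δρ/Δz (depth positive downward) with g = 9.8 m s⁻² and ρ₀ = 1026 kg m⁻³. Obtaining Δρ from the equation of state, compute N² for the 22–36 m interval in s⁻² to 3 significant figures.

ΔT = -7.2 K, ΔS = -0.28 psu (deep − shallow).
Δρ/ρ₀ = −αΔT + βΔS = 1.872 × 10⁻³ − 2.212 × 10⁻⁴ = 1.6508 × 10⁻³, so Δρ ≈ 1.694 kg m⁻³.
N² = (g/ρ₀)·Δρ/Δz = g·(Δρ/ρ₀)/Δz = 9.8 × 1.6508 × 10⁻³ / 14 = 1.1556 × 10⁻³ s⁻² ≈ 1.16 × 10⁻³ s⁻².

1.16 × 10⁻³ s⁻²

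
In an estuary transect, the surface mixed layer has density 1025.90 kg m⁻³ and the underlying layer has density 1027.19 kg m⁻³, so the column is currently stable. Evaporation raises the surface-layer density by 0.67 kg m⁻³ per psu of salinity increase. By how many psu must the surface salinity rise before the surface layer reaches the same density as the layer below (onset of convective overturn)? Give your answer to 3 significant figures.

1.93 psu

Density deficit of the surface layer: 1027.19 − 1025.90 = 1.29 kg m⁻³.
Required change = 1.29 / 0.67 = 1.93 psu.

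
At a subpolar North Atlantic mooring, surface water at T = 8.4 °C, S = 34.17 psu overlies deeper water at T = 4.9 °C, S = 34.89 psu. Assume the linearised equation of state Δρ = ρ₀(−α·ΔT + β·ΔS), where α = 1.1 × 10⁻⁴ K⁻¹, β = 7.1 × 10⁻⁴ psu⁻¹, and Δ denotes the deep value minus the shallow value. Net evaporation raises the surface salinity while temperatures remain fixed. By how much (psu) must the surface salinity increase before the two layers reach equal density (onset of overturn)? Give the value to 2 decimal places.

Neutral buoyancy requires −α(T_deep − T_surf) + β(S_deep − S_surf′) = 0.
S_surf′ = S_deep − (α/β)·ΔT = 34.89 − (1.1 × 10⁻⁴/7.1 × 10⁻⁴)·(-3.5) = 35.4323 psu.
Increase required: 35.4323 − 34.17 = 1.2623 psu.

1.26 psu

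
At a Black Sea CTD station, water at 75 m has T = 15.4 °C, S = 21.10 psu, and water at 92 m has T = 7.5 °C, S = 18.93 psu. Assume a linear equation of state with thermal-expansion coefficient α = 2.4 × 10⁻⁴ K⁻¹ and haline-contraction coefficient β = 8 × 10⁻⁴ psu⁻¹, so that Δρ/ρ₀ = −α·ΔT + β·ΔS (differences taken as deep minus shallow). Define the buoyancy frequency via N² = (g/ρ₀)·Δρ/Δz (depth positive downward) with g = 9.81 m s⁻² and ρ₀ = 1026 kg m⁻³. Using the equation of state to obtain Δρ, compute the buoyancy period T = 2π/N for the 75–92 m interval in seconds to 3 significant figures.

ΔT = -7.9 K, ΔS = -2.17 psu (deep − shallow).
Δρ/ρ₀ = −αΔT + βΔS = 1.896 × 10⁻³ − 1.736 × 10⁻³ = 1.60 × 10⁻⁴, so Δρ ≈ 0.1642 kg m⁻³.
N² = (g/ρ₀)·Δρ/Δz = g·(Δρ/ρ₀)/Δz = 9.81 × 1.60 × 10⁻⁴ / 17 = 9.2329 × 10⁻⁵ s⁻².
N = √(9.2329 × 10⁻⁵) = 9.6088 × 10⁻³ rad s⁻¹ → T = 2π/N = 653.90 s ≈ 654 s.

654 s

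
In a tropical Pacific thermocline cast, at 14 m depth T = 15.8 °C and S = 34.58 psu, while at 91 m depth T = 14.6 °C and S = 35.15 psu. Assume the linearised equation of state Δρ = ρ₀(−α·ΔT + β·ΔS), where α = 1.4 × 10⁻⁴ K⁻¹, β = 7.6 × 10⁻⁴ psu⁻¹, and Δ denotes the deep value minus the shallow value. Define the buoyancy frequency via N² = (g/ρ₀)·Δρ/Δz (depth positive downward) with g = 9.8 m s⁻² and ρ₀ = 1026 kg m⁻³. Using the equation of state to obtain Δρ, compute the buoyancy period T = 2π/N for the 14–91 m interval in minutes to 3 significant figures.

12.0 min

ΔT = -1.2 K, ΔS = +0.57 psu (deep − shallow).
Δρ/ρ₀ = −αΔT + βΔS = 1.68 × 10⁻⁴ + 4.332 × 10⁻⁴ = 6.012 × 10⁻⁴, so Δρ ≈ 0.6168 kg m⁻³.
N² = (g/ρ₀)·Δρ/Δz = g·(Δρ/ρ₀)/Δz = 9.8 × 6.012 × 10⁻⁴ / 77 = 7.6516 × 10⁻⁵ s⁻².
N = √(7.6516 × 10⁻⁵) = 8.7473 × 10⁻³ rad s⁻¹ → T = 2π/N = 718.30 s = 11.972 min ≈ 12.0 min.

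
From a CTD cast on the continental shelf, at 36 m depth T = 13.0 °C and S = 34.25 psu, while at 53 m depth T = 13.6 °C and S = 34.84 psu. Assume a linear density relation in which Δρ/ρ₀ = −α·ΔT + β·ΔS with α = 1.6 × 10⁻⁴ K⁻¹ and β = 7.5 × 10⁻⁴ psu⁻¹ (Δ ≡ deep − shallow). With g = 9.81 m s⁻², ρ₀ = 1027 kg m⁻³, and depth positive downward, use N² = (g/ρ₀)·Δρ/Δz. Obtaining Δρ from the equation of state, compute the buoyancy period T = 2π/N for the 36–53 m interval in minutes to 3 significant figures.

7.41 min

ΔT = +0.6 K, ΔS = +0.59 psu (deep − shallow).
Δρ/ρ₀ = −αΔT + βΔS = -9.60 × 10⁻⁵ + 4.425 × 10⁻⁴ = 3.465 × 10⁻⁴, so Δρ ≈ 0.3559 kg m⁻³.
N² = (g/ρ₀)·Δρ/Δz = g·(Δρ/ρ₀)/Δz = 9.81 × 3.465 × 10⁻⁴ / 17 = 1.9995 × 10⁻⁴ s⁻².
N = √(1.9995 × 10⁻⁴) = 0.014140 rad s⁻¹ → T = 2π/N = 444.36 s = 7.4060 min ≈ 7.41 min.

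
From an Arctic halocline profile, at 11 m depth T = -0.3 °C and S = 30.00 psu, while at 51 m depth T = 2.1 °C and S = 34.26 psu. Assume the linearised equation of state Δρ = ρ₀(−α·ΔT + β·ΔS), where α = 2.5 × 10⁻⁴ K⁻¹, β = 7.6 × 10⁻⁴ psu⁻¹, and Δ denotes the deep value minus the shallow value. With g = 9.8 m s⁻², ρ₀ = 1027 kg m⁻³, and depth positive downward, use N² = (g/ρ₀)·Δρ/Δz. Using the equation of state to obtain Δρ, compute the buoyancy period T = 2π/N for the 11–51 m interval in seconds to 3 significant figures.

ΔT = +2.4 K, ΔS = +4.26 psu (deep − shallow).
Δρ/ρ₀ = −αΔT + βΔS = -6.00 × 10⁻⁴ + 3.2376 × 10⁻³ = 2.6376 × 10⁻³, so Δρ ≈ 2.709 kg m⁻³.
N² = (g/ρ₀)·Δρ/Δz = g·(Δρ/ρ₀)/Δz = 9.8 × 2.6376 × 10⁻³ / 40 = 6.4621 × 10⁻⁴ s⁻².
N = √(6.4621 × 10⁻⁴) = 0.025421 rad s⁻¹ → T = 2π/N = 247.17 s ≈ 247 s.

247 s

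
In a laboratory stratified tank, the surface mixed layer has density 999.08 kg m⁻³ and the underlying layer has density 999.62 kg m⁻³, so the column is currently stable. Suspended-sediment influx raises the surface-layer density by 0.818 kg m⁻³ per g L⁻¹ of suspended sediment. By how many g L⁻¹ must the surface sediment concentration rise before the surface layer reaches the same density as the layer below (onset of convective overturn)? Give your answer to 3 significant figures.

Density deficit of the surface layer: 999.62 − 999.08 = 0.54 kg m⁻³.
Required change = 0.54 / 0.818 = 0.660 g L⁻¹.

0.660 g L⁻¹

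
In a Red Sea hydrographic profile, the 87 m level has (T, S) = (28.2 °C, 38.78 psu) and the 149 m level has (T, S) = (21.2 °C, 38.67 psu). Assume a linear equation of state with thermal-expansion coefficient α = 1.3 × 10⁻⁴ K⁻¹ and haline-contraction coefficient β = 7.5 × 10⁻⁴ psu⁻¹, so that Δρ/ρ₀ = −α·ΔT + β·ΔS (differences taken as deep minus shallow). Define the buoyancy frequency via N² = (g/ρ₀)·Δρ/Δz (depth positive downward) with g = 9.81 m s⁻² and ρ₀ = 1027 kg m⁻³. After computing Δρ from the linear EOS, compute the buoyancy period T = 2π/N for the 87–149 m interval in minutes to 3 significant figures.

ΔT = -7.0 K, ΔS = -0.11 psu (deep − shallow).
Δρ/ρ₀ = −αΔT + βΔS = 9.10 × 10⁻⁴ − 8.25 × 10⁻⁵ = 8.275 × 10⁻⁴, so Δρ ≈ 0.8498 kg m⁻³.
N² = (g/ρ₀)·Δρ/Δz = g·(Δρ/ρ₀)/Δz = 9.81 × 8.275 × 10⁻⁴ / 62 = 1.3093 × 10⁻⁴ s⁻².
N = √(1.3093 × 10⁻⁴) = 0.011442 rad s⁻¹ → T = 2π/N = 549.13 s = 9.1522 min ≈ 9.15 min.

9.15 min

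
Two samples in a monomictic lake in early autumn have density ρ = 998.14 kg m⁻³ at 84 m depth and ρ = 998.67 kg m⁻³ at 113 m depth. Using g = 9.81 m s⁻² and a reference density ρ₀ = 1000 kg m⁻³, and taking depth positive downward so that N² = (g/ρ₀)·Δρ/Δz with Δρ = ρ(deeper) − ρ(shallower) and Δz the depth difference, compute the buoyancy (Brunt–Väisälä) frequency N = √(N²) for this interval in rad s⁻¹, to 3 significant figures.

Δρ = 998.67 − 998.14 = 0.53 kg m⁻³ over Δz = 113 − 84 = 29 m.
N² = (9.81/1000) × (0.53/29) = 1.7929 × 10⁻⁴ s⁻².
N = √(1.7929 × 10⁻⁴) = 0.013390 rad s⁻¹ ≈ 0.0134 rad s⁻¹.

0.0134 rad s⁻¹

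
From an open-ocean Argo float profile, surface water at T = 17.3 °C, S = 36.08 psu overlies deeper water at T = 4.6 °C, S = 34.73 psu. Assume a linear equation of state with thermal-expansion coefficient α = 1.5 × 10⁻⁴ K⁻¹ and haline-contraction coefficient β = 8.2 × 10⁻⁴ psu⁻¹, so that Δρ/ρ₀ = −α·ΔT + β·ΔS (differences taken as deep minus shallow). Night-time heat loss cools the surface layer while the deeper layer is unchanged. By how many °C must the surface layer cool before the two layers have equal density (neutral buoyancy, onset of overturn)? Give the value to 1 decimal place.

5.3 °C

Neutral buoyancy requires Δρ = 0, i.e. −α(T_deep − T_surf′) + β(S_deep − S_surf) = 0.
T_surf′ = T_deep − (β/α)·ΔS = 4.6 − (8.2 × 10⁻⁴/1.5 × 10⁻⁴)·(-1.35) = 11.980 °C.
Cooling required: 17.3 − (11.980) = 5.320 °C.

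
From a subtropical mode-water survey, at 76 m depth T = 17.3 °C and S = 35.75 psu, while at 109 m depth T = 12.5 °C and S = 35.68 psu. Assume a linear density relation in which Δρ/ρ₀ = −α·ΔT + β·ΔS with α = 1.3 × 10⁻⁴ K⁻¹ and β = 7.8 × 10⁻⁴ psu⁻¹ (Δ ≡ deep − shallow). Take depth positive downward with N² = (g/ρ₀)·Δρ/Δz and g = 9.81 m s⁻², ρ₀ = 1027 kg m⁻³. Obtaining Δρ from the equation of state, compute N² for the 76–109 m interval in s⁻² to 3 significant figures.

1.69 × 10⁻⁴ s⁻²

ΔT = -4.8 K, ΔS = -0.07 psu (deep − shallow).
Δρ/ρ₀ = −αΔT + βΔS = 6.24 × 10⁻⁴ − 5.46 × 10⁻⁵ = 5.694 × 10⁻⁴, so Δρ ≈ 0.5848 kg m⁻³.
N² = (g/ρ₀)·Δρ/Δz = g·(Δρ/ρ₀)/Δz = 9.81 × 5.694 × 10⁻⁴ / 33 = 1.6927 × 10⁻⁴ s⁻² ≈ 1.69 × 10⁻⁴ s⁻².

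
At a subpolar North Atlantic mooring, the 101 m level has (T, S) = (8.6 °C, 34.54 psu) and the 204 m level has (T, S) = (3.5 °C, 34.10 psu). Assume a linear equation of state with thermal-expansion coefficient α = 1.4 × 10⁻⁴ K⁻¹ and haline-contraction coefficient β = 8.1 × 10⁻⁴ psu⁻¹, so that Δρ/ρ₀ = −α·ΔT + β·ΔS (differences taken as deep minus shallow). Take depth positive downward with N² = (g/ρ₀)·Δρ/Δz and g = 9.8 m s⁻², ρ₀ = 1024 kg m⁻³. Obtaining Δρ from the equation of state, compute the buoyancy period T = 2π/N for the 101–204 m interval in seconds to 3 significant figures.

ΔT = -5.1 K, ΔS = -0.44 psu (deep − shallow).
Δρ/ρ₀ = −αΔT + βΔS = 7.14 × 10⁻⁴ − 3.564 × 10⁻⁴ = 3.576 × 10⁻⁴, so Δρ ≈ 0.3662 kg m⁻³.
N² = (g/ρ₀)·Δρ/Δz = g·(Δρ/ρ₀)/Δz = 9.8 × 3.576 × 10⁻⁴ / 103 = 3.4024 × 10⁻⁵ s⁻².
N = √(3.4024 × 10⁻⁵) = 5.8330 × 10⁻³ rad s⁻¹ → T = 2π/N = 1.0772 × 10³ s ≈ 1.08 × 10³ s.

1.08 × 10³ s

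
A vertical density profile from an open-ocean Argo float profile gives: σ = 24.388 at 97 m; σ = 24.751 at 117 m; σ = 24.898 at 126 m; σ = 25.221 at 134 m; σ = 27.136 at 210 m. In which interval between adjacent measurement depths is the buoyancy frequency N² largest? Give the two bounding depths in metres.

126–134 m

Compute the density gradient over each adjacent pair:
  97–117 m: Δρ/Δz = 0.363/20 = 0.018 kg m⁻⁴
  117–126 m: Δρ/Δz = 0.147/9 = 0.016 kg m⁻⁴
  126–134 m: Δρ/Δz = 0.323/8 = 0.040 kg m⁻⁴
  134–210 m: Δρ/Δz = 1.915/76 = 0.025 kg m⁻⁴
The largest gradient is in the 126–134 m interval — the pycnocline.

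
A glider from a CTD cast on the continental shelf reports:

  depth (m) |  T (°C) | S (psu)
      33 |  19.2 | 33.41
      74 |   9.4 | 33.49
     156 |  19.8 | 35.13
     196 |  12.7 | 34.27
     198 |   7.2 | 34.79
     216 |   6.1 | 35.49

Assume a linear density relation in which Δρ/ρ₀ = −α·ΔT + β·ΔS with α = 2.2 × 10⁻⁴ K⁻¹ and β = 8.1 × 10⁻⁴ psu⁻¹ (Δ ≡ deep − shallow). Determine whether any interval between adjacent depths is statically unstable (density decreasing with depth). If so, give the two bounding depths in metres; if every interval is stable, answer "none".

74–156 m

Evaluate Δρ/ρ₀ = −αΔT + βΔS across each adjacent pair:
  33–74 m: −αΔT+βΔS = −(2.2 × 10⁻⁴)(-9.8)+(8.1 × 10⁻⁴)(+0.08) = 2.2 × 10⁻³ → stable
  74–156 m: −αΔT+βΔS = −(2.2 × 10⁻⁴)(+10.4)+(8.1 × 10⁻⁴)(+1.64) = -9.6 × 10⁻⁴ → UNSTABLE
  156–196 m: −αΔT+βΔS = −(2.2 × 10⁻⁴)(-7.1)+(8.1 × 10⁻⁴)(-0.86) = 8.7 × 10⁻⁴ → stable
  196–198 m: −αΔT+βΔS = −(2.2 × 10⁻⁴)(-5.5)+(8.1 × 10⁻⁴)(+0.52) = 1.6 × 10⁻³ → stable
  198–216 m: −αΔT+βΔS = −(2.2 × 10⁻⁴)(-1.1)+(8.1 × 10⁻⁴)(+0.70) = 8.1 × 10⁻⁴ → stable
The 74–156 m interval has Δρ < 0: lighter water underlies denser water.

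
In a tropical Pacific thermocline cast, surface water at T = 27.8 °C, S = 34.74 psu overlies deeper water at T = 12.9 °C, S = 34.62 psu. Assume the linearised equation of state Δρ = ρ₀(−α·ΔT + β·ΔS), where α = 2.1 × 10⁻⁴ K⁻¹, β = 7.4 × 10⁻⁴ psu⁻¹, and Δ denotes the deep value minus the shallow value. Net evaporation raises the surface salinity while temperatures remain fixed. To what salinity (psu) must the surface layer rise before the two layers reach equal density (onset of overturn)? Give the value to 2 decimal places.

38.85 psu

Neutral buoyancy requires −α(T_deep − T_surf) + β(S_deep − S_surf′) = 0.
S_surf′ = S_deep − (α/β)·ΔT = 34.62 − (2.1 × 10⁻⁴/7.4 × 10⁻⁴)·(-14.9) = 38.8484 psu.
Increase required: 38.8484 − 34.74 = 4.1084 psu.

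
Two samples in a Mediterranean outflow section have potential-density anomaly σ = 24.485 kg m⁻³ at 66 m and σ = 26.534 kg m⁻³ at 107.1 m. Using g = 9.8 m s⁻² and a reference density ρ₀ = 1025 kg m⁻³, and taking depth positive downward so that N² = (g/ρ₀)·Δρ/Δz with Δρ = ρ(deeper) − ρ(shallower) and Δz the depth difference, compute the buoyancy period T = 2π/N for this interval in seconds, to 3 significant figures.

288 s

Δρ = 1026.534 − 1024.485 = 2.049 kg m⁻³ over Δz = 107.1 − 66 = 41.1 m.
N² = (9.8/1025) × (2.049/41.1) = 4.7665 × 10⁻⁴ s⁻².
N = √(4.7665 × 10⁻⁴) = 0.021832 rad s⁻¹, so T = 2π/N = 287.80 s ≈ 288 s.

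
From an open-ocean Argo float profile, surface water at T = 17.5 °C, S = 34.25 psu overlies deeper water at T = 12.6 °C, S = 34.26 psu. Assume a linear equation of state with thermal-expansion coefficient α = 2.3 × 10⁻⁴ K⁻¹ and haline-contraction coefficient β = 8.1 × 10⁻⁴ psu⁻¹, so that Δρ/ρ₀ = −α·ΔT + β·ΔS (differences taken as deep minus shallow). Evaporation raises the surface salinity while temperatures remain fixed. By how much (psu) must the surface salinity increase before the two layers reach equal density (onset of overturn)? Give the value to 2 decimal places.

1.40 psu

Neutral buoyancy requires −α(T_deep − T_surf) + β(S_deep − S_surf′) = 0.
S_surf′ = S_deep − (α/β)·ΔT = 34.26 − (2.3 × 10⁻⁴/8.1 × 10⁻⁴)·(-4.9) = 35.6514 psu.
Increase required: 35.6514 − 34.25 = 1.4014 psu.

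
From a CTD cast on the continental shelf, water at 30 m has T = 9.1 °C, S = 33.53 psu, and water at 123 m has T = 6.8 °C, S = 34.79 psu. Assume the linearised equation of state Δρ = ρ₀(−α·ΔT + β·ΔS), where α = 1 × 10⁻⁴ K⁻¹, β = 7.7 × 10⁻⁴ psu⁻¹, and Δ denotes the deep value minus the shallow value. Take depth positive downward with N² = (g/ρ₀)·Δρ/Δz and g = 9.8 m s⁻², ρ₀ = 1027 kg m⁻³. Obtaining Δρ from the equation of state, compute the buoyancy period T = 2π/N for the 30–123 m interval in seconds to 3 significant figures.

559 s

ΔT = -2.3 K, ΔS = +1.26 psu (deep − shallow).
Δρ/ρ₀ = −αΔT + βΔS = 2.30 × 10⁻⁴ + 9.702 × 10⁻⁴ = 1.2002 × 10⁻³, so Δρ ≈ 1.233 kg m⁻³.
N² = (g/ρ₀)·Δρ/Δz = g·(Δρ/ρ₀)/Δz = 9.8 × 1.2002 × 10⁻³ / 93 = 1.2647 × 10⁻⁴ s⁻².
N = √(1.2647 × 10⁻⁴) = 0.011246 rad s⁻¹ → T = 2π/N = 558.70 s ≈ 559 s.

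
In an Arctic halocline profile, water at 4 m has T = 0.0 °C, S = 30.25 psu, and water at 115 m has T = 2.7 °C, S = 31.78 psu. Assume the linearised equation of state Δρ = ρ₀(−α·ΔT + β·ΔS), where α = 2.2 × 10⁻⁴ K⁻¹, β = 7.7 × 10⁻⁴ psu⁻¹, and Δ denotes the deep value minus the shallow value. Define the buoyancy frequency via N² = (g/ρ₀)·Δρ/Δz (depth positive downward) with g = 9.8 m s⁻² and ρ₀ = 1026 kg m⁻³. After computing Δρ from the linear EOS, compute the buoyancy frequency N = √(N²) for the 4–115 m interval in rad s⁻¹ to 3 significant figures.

ΔT = +2.7 K, ΔS = +1.53 psu (deep − shallow).
Δρ/ρ₀ = −αΔT + βΔS = -5.94 × 10⁻⁴ + 1.1781 × 10⁻³ = 5.841 × 10⁻⁴, so Δρ ≈ 0.5993 kg m⁻³.
N² = (g/ρ₀)·Δρ/Δz = g·(Δρ/ρ₀)/Δz = 9.8 × 5.841 × 10⁻⁴ / 111 = 5.1569 × 10⁻⁵ s⁻².
N = √(5.1569 × 10⁻⁵) = 7.1812 × 10⁻³ rad s⁻¹ ≈ 7.18 × 10⁻³ rad s⁻¹.

7.18 × 10⁻³ rad s⁻¹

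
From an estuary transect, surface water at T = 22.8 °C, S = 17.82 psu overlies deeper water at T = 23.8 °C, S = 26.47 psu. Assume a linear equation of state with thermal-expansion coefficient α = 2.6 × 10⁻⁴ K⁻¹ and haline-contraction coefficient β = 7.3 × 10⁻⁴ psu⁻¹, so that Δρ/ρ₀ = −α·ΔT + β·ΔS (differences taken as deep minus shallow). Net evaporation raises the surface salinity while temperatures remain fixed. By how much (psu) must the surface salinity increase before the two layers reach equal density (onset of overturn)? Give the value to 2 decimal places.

8.29 psu

Neutral buoyancy requires −α(T_deep − T_surf) + β(S_deep − S_surf′) = 0.
S_surf′ = S_deep − (α/β)·ΔT = 26.47 − (2.6 × 10⁻⁴/7.3 × 10⁻⁴)·(+1.0) = 26.1138 psu.
Increase required: 26.1138 − 17.82 = 8.2938 psu.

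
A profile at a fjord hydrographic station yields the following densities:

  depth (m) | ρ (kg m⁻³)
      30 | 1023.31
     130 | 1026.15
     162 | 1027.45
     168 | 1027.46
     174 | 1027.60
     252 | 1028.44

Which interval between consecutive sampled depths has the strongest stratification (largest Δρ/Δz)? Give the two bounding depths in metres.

130–162 m

Compute the density gradient over each adjacent pair:
  30–130 m: Δρ/Δz = 2.84/100 = 0.028 kg m⁻⁴
  130–162 m: Δρ/Δz = 1.30/32 = 0.041 kg m⁻⁴
  162–168 m: Δρ/Δz = 0.01/6 = 1.7 × 10⁻³ kg m⁻⁴
  168–174 m: Δρ/Δz = 0.14/6 = 0.023 kg m⁻⁴
  174–252 m: Δρ/Δz = 0.84/78 = 0.011 kg m⁻⁴
The largest gradient is in the 130–162 m interval — the pycnocline.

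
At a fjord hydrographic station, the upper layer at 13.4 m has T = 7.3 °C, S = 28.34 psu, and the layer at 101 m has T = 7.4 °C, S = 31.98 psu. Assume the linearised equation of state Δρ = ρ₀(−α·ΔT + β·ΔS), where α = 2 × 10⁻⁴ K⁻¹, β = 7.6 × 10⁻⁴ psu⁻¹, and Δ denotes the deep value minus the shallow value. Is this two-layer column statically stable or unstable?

stable

ΔT = 7.4 − 7.3 = +0.1 K and ΔS = 31.98 − 28.34 = +3.64 psu (deep − shallow).
−αΔT = -2.00 × 10⁻⁵; βΔS = 2.7664 × 10⁻³; sum Δρ/ρ₀ = 2.7464 × 10⁻³.
Δρ/ρ₀ > 0, so Δρ > 0: deeper water is denser → statically stable.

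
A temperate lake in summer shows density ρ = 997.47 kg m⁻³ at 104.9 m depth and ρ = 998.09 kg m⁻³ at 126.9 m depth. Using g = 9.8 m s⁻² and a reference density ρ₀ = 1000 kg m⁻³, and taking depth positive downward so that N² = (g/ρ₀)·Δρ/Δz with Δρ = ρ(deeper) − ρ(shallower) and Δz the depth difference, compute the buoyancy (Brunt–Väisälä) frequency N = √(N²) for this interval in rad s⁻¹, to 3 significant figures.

Δρ = 998.09 − 997.47 = 0.62 kg m⁻³ over Δz = 126.9 − 104.9 = 22 m.
N² = (9.8/1000) × (0.62/22) = 2.7618 × 10⁻⁴ s⁻².
N = √(2.7618 × 10⁻⁴) = 0.016619 rad s⁻¹ ≈ 0.0166 rad s⁻¹.
Since Δρ > 0 the layer is stably stratified.

0.0166 rad s⁻¹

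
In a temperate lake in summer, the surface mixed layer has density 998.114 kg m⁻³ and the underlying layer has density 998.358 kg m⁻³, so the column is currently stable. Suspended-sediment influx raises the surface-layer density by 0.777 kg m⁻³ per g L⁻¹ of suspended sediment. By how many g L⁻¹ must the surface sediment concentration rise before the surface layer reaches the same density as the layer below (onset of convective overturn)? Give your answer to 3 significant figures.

0.314 g L⁻¹

Density deficit of the surface layer: 998.358 − 998.114 = 0.244 kg m⁻³.
Required change = 0.244 / 0.777 = 0.314 g L⁻¹.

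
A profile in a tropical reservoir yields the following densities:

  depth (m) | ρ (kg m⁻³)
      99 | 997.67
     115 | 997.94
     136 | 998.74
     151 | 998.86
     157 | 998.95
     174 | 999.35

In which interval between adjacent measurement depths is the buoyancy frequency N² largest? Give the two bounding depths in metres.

Compute the density gradient over each adjacent pair:
  99–115 m: Δρ/Δz = 0.27/16 = 0.017 kg m⁻⁴
  115–136 m: Δρ/Δz = 0.80/21 = 0.038 kg m⁻⁴
  136–151 m: Δρ/Δz = 0.12/15 = 8.0 × 10⁻³ kg m⁻⁴
  151–157 m: Δρ/Δz = 0.09/6 = 0.015 kg m⁻⁴
  157–174 m: Δρ/Δz = 0.40/17 = 0.024 kg m⁻⁴
The largest gradient is in the 115–136 m interval — the pycnocline.

115–136 m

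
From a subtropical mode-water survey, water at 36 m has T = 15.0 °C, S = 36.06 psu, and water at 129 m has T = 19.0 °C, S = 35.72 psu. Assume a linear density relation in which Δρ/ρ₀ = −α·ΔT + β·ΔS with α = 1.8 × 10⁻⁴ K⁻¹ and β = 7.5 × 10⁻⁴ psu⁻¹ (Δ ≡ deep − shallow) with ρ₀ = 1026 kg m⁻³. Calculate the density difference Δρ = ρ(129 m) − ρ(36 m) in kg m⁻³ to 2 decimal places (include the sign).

ΔT = +4.0 K, ΔS = -0.34 psu (deep − shallow).
Δρ/ρ₀ = −(1.8 × 10⁻⁴)(+4.0) + (7.5 × 10⁻⁴)(-0.34) = -9.75 × 10⁻⁴.
Δρ = 1026 × (-9.75 × 10⁻⁴) = -1.00 kg m⁻³.
Negative Δρ: lighter below, statically unstable.

-1.00 kg m⁻³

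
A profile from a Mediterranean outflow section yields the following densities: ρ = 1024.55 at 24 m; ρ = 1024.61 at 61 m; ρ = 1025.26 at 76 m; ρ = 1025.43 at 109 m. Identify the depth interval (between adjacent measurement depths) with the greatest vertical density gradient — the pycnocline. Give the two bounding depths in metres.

Compute the density gradient over each adjacent pair:
  24–61 m: Δρ/Δz = 0.06/37 = 1.6 × 10⁻³ kg m⁻⁴
  61–76 m: Δρ/Δz = 0.65/15 = 0.043 kg m⁻⁴
  76–109 m: Δρ/Δz = 0.17/33 = 5.2 × 10⁻³ kg m⁻⁴
The largest gradient is in the 61–76 m interval — the pycnocline.

61–76 m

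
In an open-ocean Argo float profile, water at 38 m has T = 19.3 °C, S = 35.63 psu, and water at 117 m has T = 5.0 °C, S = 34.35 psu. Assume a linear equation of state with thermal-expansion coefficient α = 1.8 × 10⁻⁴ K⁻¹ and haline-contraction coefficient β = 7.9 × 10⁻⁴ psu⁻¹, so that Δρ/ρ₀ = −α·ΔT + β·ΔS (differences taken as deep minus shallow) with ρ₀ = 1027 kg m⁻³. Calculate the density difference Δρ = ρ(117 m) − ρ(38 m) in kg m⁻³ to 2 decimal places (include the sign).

+1.60 kg m⁻³

ΔT = -14.3 K, ΔS = -1.28 psu (deep − shallow).
Δρ/ρ₀ = −(1.8 × 10⁻⁴)(-14.3) + (7.9 × 10⁻⁴)(-1.28) = 1.5628 × 10⁻³.
Δρ = 1027 × (1.5628 × 10⁻³) = +1.60 kg m⁻³.
Positive Δρ: denser below, stable.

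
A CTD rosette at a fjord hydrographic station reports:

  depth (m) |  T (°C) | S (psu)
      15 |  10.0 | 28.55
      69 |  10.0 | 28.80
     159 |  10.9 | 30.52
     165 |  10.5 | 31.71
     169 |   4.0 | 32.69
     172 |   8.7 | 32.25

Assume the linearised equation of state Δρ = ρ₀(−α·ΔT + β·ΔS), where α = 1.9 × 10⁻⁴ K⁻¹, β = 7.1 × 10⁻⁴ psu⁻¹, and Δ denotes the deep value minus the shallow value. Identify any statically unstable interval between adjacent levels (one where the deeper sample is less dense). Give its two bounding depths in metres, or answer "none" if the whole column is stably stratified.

169–172 m

Evaluate Δρ/ρ₀ = −αΔT + βΔS across each adjacent pair:
  15–69 m: −αΔT+βΔS = −(1.9 × 10⁻⁴)(+0.0)+(7.1 × 10⁻⁴)(+0.25) = 1.8 × 10⁻⁴ → stable
  69–159 m: −αΔT+βΔS = −(1.9 × 10⁻⁴)(+0.9)+(7.1 × 10⁻⁴)(+1.72) = 1.1 × 10⁻³ → stable
  159–165 m: −αΔT+βΔS = −(1.9 × 10⁻⁴)(-0.4)+(7.1 × 10⁻⁴)(+1.19) = 9.2 × 10⁻⁴ → stable
  165–169 m: −αΔT+βΔS = −(1.9 × 10⁻⁴)(-6.5)+(7.1 × 10⁻⁴)(+0.98) = 1.9 × 10⁻³ → stable
  169–172 m: −αΔT+βΔS = −(1.9 × 10⁻⁴)(+4.7)+(7.1 × 10⁻⁴)(-0.44) = -1.2 × 10⁻³ → UNSTABLE
The 169–172 m interval has Δρ < 0: lighter water underlies denser water.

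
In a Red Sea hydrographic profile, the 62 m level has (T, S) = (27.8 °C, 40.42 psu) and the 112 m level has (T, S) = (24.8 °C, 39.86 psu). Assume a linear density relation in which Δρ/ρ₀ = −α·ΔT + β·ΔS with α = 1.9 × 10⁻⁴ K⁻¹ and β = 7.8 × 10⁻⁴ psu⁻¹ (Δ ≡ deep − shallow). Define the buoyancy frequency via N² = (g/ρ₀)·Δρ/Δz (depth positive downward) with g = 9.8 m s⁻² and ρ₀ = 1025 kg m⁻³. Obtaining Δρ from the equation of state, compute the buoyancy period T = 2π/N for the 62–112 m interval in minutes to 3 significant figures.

ΔT = -3.0 K, ΔS = -0.56 psu (deep − shallow).
Δρ/ρ₀ = −αΔT + βΔS = 5.70 × 10⁻⁴ − 4.368 × 10⁻⁴ = 1.332 × 10⁻⁴, so Δρ ≈ 0.1365 kg m⁻³.
N² = (g/ρ₀)·Δρ/Δz = g·(Δρ/ρ₀)/Δz = 9.8 × 1.332 × 10⁻⁴ / 50 = 2.6107 × 10⁻⁵ s⁻².
N = √(2.6107 × 10⁻⁵) = 5.1095 × 10⁻³ rad s⁻¹ → T = 2π/N = 1.2297 × 10³ s = 20.495 min ≈ 20.5 min.

20.5 min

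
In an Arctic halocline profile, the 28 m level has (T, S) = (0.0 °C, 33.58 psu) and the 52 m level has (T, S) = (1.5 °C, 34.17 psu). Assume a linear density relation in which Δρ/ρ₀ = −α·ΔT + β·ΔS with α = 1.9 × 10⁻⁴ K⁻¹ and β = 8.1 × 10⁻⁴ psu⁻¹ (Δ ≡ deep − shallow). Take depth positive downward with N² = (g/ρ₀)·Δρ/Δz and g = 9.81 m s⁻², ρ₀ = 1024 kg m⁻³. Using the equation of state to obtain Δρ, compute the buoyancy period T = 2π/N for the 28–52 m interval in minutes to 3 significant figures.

ΔT = +1.5 K, ΔS = +0.59 psu (deep − shallow).
Δρ/ρ₀ = −αΔT + βΔS = -2.85 × 10⁻⁴ + 4.779 × 10⁻⁴ = 1.929 × 10⁻⁴, so Δρ ≈ 0.1975 kg m⁻³.
N² = (g/ρ₀)·Δρ/Δz = g·(Δρ/ρ₀)/Δz = 9.81 × 1.929 × 10⁻⁴ / 24 = 7.8848 × 10⁻⁵ s⁻².
N = √(7.8848 × 10⁻⁵) = 8.8796 × 10⁻³ rad s⁻¹ → T = 2π/N = 707.60 s = 11.793 min ≈ 11.8 min.

11.8 min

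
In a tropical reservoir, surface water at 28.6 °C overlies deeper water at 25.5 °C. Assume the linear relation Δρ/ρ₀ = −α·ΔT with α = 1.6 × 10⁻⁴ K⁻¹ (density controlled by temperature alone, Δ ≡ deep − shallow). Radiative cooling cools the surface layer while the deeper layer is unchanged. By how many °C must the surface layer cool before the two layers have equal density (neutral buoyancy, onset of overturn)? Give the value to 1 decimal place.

3.1 °C

With temperature the only control, equal density requires T_surf′ = T_deep.
T_surf′ = 25.5 °C.
Cooling required: 28.6 − 25.5 = 3.1 °C.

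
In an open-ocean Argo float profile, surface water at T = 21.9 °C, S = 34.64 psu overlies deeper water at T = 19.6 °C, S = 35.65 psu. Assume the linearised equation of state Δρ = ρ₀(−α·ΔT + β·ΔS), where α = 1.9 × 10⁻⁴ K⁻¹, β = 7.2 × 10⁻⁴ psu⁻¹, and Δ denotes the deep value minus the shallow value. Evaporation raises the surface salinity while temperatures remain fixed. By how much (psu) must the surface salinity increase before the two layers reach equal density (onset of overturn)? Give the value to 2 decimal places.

1.62 psu

Neutral buoyancy requires −α(T_deep − T_surf) + β(S_deep − S_surf′) = 0.
S_surf′ = S_deep − (α/β)·ΔT = 35.65 − (1.9 × 10⁻⁴/7.2 × 10⁻⁴)·(-2.3) = 36.2569 psu.
Increase required: 36.2569 − 34.64 = 1.6169 psu.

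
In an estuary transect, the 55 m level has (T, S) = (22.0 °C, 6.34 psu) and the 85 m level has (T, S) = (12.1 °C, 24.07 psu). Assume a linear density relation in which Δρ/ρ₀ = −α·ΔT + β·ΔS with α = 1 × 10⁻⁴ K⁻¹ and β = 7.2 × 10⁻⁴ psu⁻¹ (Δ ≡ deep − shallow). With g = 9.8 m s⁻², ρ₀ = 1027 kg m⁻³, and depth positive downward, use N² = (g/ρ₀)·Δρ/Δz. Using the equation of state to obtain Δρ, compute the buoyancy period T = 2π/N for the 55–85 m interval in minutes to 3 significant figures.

ΔT = -9.9 K, ΔS = +17.73 psu (deep − shallow).
Δρ/ρ₀ = −αΔT + βΔS = 9.90 × 10⁻⁴ + 0.0127656 = 0.0137556, so Δρ ≈ 14.13 kg m⁻³.
N² = (g/ρ₀)·Δρ/Δz = g·(Δρ/ρ₀)/Δz = 9.8 × 0.0137556 / 30 = 4.4935 × 10⁻³ s⁻².
N = √(4.4935 × 10⁻³) = 0.067034 rad s⁻¹ → T = 2π/N = 93.731 s = 1.5622 min ≈ 1.56 min.

1.56 min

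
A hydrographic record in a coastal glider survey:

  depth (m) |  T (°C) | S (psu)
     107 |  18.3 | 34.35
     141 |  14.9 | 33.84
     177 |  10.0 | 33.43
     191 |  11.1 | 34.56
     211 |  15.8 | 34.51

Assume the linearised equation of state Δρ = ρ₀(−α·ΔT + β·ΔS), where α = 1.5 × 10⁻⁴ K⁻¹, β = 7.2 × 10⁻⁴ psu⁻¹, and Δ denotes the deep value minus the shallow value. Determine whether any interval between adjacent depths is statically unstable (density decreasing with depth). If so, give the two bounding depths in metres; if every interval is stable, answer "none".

191–211 m

Evaluate Δρ/ρ₀ = −αΔT + βΔS across each adjacent pair:
  107–141 m: −αΔT+βΔS = −(1.5 × 10⁻⁴)(-3.4)+(7.2 × 10⁻⁴)(-0.51) = 1.4 × 10⁻⁴ → stable
  141–177 m: −αΔT+βΔS = −(1.5 × 10⁻⁴)(-4.9)+(7.2 × 10⁻⁴)(-0.41) = 4.4 × 10⁻⁴ → stable
  177–191 m: −αΔT+βΔS = −(1.5 × 10⁻⁴)(+1.1)+(7.2 × 10⁻⁴)(+1.13) = 6.5 × 10⁻⁴ → stable
  191–211 m: −αΔT+βΔS = −(1.5 × 10⁻⁴)(+4.7)+(7.2 × 10⁻⁴)(-0.05) = -7.4 × 10⁻⁴ → UNSTABLE
The 191–211 m interval has Δρ < 0: lighter water underlies denser water.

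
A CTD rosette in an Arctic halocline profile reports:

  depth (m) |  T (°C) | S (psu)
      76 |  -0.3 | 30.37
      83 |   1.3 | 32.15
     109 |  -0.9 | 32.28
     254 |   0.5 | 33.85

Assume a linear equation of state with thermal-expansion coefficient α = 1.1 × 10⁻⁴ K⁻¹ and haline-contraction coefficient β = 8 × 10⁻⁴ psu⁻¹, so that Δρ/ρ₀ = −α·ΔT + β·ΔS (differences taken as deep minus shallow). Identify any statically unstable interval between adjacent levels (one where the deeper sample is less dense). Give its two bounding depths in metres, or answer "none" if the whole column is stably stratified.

Evaluate Δρ/ρ₀ = −αΔT + βΔS across each adjacent pair:
  76–83 m: −αΔT+βΔS = −(1.1 × 10⁻⁴)(+1.6)+(8 × 10⁻⁴)(+1.78) = 1.2 × 10⁻³ → stable
  83–109 m: −αΔT+βΔS = −(1.1 × 10⁻⁴)(-2.2)+(8 × 10⁻⁴)(+0.13) = 3.5 × 10⁻⁴ → stable
  109–254 m: −αΔT+βΔS = −(1.1 × 10⁻⁴)(+1.4)+(8 × 10⁻⁴)(+1.57) = 1.1 × 10⁻³ → stable
Every interval has Δρ > 0: the column is stably stratified throughout.

none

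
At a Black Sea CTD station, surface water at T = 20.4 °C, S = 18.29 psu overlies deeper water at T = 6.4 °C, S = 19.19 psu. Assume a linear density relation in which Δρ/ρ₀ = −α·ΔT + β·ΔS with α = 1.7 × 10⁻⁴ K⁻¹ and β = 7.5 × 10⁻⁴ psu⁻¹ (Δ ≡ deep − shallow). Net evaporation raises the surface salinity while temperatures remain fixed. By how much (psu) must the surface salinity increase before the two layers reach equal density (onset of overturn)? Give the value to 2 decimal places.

4.07 psu

Neutral buoyancy requires −α(T_deep − T_surf) + β(S_deep − S_surf′) = 0.
S_surf′ = S_deep − (α/β)·ΔT = 19.19 − (1.7 × 10⁻⁴/7.5 × 10⁻⁴)·(-14.0) = 22.3633 psu.
Increase required: 22.3633 − 18.29 = 4.0733 psu.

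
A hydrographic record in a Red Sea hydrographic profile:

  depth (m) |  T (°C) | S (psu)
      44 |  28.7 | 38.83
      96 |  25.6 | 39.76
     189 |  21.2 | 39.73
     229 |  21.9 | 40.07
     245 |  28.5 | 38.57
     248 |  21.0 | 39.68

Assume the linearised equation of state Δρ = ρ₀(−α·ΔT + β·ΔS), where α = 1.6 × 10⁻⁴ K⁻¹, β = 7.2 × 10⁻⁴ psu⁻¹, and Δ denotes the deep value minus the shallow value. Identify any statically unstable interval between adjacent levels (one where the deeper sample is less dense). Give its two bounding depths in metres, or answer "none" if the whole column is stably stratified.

229–245 m

Evaluate Δρ/ρ₀ = −αΔT + βΔS across each adjacent pair:
  44–96 m: −αΔT+βΔS = −(1.6 × 10⁻⁴)(-3.1)+(7.2 × 10⁻⁴)(+0.93) = 1.2 × 10⁻³ → stable
  96–189 m: −αΔT+βΔS = −(1.6 × 10⁻⁴)(-4.4)+(7.2 × 10⁻⁴)(-0.03) = 6.8 × 10⁻⁴ → stable
  189–229 m: −αΔT+βΔS = −(1.6 × 10⁻⁴)(+0.7)+(7.2 × 10⁻⁴)(+0.34) = 1.3 × 10⁻⁴ → stable
  229–245 m: −αΔT+βΔS = −(1.6 × 10⁻⁴)(+6.6)+(7.2 × 10⁻⁴)(-1.50) = -2.1 × 10⁻³ → UNSTABLE
  245–248 m: −αΔT+βΔS = −(1.6 × 10⁻⁴)(-7.5)+(7.2 × 10⁻⁴)(+1.11) = 2.0 × 10⁻³ → stable
The 229–245 m interval has Δρ < 0: lighter water underlies denser water.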